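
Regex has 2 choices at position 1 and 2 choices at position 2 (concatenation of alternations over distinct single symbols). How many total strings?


First group: 2 alternatives
Second group: 2 alternatives
Concatenation: each choice from group 1 pairs with each from group 2
Total = 2 x 2 = 4

4


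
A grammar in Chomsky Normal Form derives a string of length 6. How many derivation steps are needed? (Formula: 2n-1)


Chomsky Normal Form derivation:
String length n = 6
Each step either:
  - Splits a nonterminal into two (n-1 such steps)
  - Converts a nonterminal to terminal (n such steps)
Total = (n-1) + n = 2n - 1
= 2(6) - 1
= 12 - 1
= 11

11


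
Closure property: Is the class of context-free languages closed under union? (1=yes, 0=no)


CFL closure properties:
  Closed under: union, concatenation, Kleene star
  NOT closed under: intersection, complement
Operation 'union' is in closed list -> Yes (closed)

1


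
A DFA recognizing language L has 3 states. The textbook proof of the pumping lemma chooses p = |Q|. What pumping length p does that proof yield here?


Pumping lemma for regular languages (standard proof):
Take p = |Q|, the number of DFA states.
Any string of length >= |Q| passes through |Q|+1 states while reading its first |Q| symbols,
so by pigeonhole some state repeats, giving the loop that can be pumped.
Here |Q| = 3
Therefore the proof uses p = 3

3


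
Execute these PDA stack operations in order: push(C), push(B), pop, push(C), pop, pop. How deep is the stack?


Tracing stack operations:
  push(C) -> stack = [C], depth=1
  push(B) -> stack = [C,B], depth=2
  pop -> removed B, stack = [C], depth=1
  push(C) -> stack = [C,C], depth=2
  pop -> removed C, stack = [C], depth=1
  pop -> removed C, stack = [], depth=0
Final depth = 0

0


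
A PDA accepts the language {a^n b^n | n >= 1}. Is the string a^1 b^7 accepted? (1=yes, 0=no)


Language requires equal numbers of a's and b's
PDA pushes for each 'a', pops for each 'b'
Number of a's = 1
Number of b's = 7
1 != 7 -> Reject

0


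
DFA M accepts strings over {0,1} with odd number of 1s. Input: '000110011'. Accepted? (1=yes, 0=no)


DFA has 2 states: q_even (start, accept=no) and q_odd
Processing string '000110011' character by character:
  Position 0: read '0', 1-count=0 -> q_even (no change)
  Position 1: read '0', 1-count=0 -> q_even (no change)
  Position 2: read '0', 1-count=0 -> q_even (no change)
  Position 3: read '1', 1-count=1 -> q_odd
  Position 4: read '1', 1-count=2 -> q_even
  Position 5: read '0', 1-count=2 -> q_even (no change)
  Position 6: read '0', 1-count=2 -> q_even (no change)
  Position 7: read '1', 1-count=3 -> q_odd
  Position 8: read '1', 1-count=4 -> q_even
Final state: q_even, total 1s = 4 (even); the DFA requires an odd count -> reject

0


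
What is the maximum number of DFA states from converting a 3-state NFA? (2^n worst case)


NFA has 3 states
Subset construction: each DFA state = subset of NFA states
Maximum subsets = 2^3
2^3 = 8

8


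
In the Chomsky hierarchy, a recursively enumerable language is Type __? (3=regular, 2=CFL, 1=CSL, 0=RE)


Chomsky hierarchy levels:
  Type 3: Regular (DFA/NFA/regex)
  Type 2: Context-free (PDA)
  Type 1: Context-sensitive
  Type 0: Recursively enumerable (TM)
'recursively enumerable' corresponds to Type 0

0


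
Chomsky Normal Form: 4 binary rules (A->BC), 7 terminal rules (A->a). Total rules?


CNF allows two rule forms:
  A -> BC (binary): 4 rules
  A -> a (terminal): 7 rules
Total = 4 + 7 = 11

11


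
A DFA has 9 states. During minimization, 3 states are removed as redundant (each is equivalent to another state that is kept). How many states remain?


Original DFA: 9 states
Redundant states removed: 3
Minimized states = original - removed
= 9 - 3
= 6

6


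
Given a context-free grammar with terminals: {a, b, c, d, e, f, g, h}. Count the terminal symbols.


Terminal symbols: a, b, c, d, e, f, g, h
Counting each: a (#1), b (#2), c (#3), d (#4), e (#5), f (#6), g (#7), h (#8)
Total = 8

8


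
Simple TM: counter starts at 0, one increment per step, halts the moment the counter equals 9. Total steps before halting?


Counter starts at 0. Counting sequence:
  Step 1: counter = 1
  Step 2: counter = 2
  Step 3: counter = 3
  Step 4: counter = 4
  Step 5: counter = 5
  Step 6: counter = 6
  ...
  Step 9: counter = 9
Counter reached 9 -> halt
Total steps = 9

9


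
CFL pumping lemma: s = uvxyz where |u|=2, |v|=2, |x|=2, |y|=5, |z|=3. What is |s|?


|s| = |u| + |v| + |x| + |y| + |z|
= 2 + 2 + 2 + 5 + 3
= 4 + 2 + 8
= 6 + 8
= 14

14


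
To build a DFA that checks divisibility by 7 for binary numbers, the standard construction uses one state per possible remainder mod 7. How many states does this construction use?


Divisibility by 7 is tracked via the remainder mod 7: 0, 1, ..., 6
The construction assigns one state to each remainder
Number of remainders = 7

7


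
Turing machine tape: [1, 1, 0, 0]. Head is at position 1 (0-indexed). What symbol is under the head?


Tape: [1, 1, 0, 0]
Positions: 0 1 2 3
Values:    1 1 0 0
Head at position 1
tape[1] = 1

1


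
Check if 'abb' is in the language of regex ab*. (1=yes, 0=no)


Pattern: ab*
String: 'abb'
Pattern requires: exactly one 'a' followed by zero or more 'b's
First char is 'a' -> OK
Rest 'bb': all b's? Yes
Result: 1

1


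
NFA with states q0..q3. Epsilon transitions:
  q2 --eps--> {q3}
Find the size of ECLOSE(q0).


Starting from q0
Initialize closure = {q0}
q0 has no outgoing epsilon transitions -> nothing to add
Final closure: {q0}
Size = 1

1


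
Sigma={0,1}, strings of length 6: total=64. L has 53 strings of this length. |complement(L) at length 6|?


Alphabet: {0,1}
String length: 6
Total strings of length 6 = 2^6 = 64
Strings in L = 53
Complement = total - |L|
= 64 - 53
= 11

11


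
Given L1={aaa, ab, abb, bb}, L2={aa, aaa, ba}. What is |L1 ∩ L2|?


L1 = {aaa, ab, abb, bb}
L2 = {aa, aaa, ba}
Checking each string in L1 against L2:
  'aaa': in L2? Yes
  'ab': in L2? No
  'abb': in L2? No
  'bb': in L2? No
Intersection = {aaa}
|L1 ∩ L2| = 1

1


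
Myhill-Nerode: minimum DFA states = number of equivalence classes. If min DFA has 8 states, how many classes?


Myhill-Nerode theorem:
Number of equivalence classes = number of states in minimal DFA
Minimal DFA states = 8
Therefore equivalence classes = 8

8


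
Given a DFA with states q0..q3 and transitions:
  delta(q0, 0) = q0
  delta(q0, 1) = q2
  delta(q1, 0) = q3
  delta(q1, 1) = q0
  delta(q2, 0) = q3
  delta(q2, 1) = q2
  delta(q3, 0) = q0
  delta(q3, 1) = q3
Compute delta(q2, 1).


Looking up transition function:
delta(q2, 1) in the table
Row: q2, Column: 1
Result: q2

q2


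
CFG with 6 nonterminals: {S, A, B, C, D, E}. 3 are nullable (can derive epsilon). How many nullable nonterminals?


Nonterminals: {S, A, B, C, D, E}
A nonterminal is nullable if it can derive epsilon
Counting nullable nonterminals: 3
Total nullable = 3

3


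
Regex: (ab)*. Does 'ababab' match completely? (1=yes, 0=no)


Pattern: (ab)*
String: 'ababab'
Pattern requires: zero or more repetitions of 'ab'
Pairs: ['ab', 'ab', 'ab']
All pairs are 'ab'? Yes
Result: 1

1


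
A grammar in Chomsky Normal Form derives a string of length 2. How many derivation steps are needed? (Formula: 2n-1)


Chomsky Normal Form derivation:
String length n = 2
Each step either:
  - Splits a nonterminal into two (n-1 such steps)
  - Converts a nonterminal to terminal (n such steps)
Total = (n-1) + n = 2n - 1
= 2(2) - 1
= 4 - 1
= 3

3


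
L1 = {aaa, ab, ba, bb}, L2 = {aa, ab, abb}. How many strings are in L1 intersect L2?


L1 = {aaa, ab, ba, bb}
L2 = {aa, ab, abb}
Checking each string in L1 against L2:
  'aaa': in L2? No
  'ab': in L2? Yes
  'ba': in L2? No
  'bb': in L2? No
Intersection = {ab}
|L1 ∩ L2| = 1

1


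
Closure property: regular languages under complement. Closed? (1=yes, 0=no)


Regular languages are closed under:
- Union (DFA product construction)
- Intersection (DFA product construction)
- Complement (swap accept/reject states)
- Concatenation (NFA construction)
- Kleene star (NFA construction)
complement is in this list
Therefore: closed

1


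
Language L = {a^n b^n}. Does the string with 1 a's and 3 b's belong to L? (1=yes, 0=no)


Language requires equal numbers of a's and b's
PDA pushes for each 'a', pops for each 'b'
Number of a's = 1
Number of b's = 3
1 != 3 -> Reject

0


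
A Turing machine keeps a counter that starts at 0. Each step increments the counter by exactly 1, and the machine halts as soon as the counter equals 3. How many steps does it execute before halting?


Counter starts at 0. Counting sequence:
  Step 1: counter = 1
  Step 2: counter = 2
  Step 3: counter = 3
Counter reached 3 -> halt
Total steps = 3

3


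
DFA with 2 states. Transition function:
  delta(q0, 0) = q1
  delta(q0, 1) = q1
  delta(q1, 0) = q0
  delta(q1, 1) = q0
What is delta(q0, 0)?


Looking up transition function:
delta(q0, 0) in the table
Row: q0, Column: 0
Result: q1

q1


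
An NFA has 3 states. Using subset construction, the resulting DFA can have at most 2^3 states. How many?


NFA has 3 states
Subset construction: each DFA state = subset of NFA states
Maximum subsets = 2^3
2^3 = 8

8


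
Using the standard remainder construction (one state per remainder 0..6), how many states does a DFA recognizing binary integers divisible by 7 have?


Divisibility by 7 is tracked via the remainder mod 7: 0, 1, ..., 6
The construction assigns one state to each remainder
Number of remainders = 7

7


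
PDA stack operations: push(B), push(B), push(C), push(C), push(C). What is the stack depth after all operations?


Tracing stack operations:
  push(B) -> stack = [B], depth=1
  push(B) -> stack = [B,B], depth=2
  push(C) -> stack = [B,B,C], depth=3
  push(C) -> stack = [B,B,C,C], depth=4
  push(C) -> stack = [B,B,C,C,C], depth=5
Final depth = 5

5


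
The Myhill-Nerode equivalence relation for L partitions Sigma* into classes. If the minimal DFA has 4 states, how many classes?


Myhill-Nerode theorem:
Number of equivalence classes = number of states in minimal DFA
Minimal DFA states = 4
Therefore equivalence classes = 4

4


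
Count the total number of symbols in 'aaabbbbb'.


String: 'aaabbbbb'
Counting characters:
  'a' appears 3 time(s)
  'b' appears 5 time(s)
Total length = 3 + 5 = 8

8


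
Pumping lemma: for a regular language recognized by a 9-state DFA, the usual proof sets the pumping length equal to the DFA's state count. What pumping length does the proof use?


Pumping lemma for regular languages (standard proof):
Take p = |Q|, the number of DFA states.
Any string of length >= |Q| passes through |Q|+1 states while reading its first |Q| symbols,
so by pigeonhole some state repeats, giving the loop that can be pumped.
Here |Q| = 9
Therefore the proof uses p = 9

9


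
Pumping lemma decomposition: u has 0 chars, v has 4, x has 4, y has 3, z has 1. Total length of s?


|s| = |u| + |v| + |x| + |y| + |z|
= 0 + 4 + 4 + 3 + 1
= 4 + 4 + 4
= 8 + 4
= 12

12


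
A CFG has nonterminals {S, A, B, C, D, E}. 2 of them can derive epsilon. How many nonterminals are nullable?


Nonterminals: {S, A, B, C, D, E}
A nonterminal is nullable if it can derive epsilon
Counting nullable nonterminals: 2
Total nullable = 2

2


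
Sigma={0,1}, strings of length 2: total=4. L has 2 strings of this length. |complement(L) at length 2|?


Alphabet: {0,1}
String length: 2
Total strings of length 2 = 2^2 = 4
Strings in L = 2
Complement = total - |L|
= 4 - 2
= 2

2


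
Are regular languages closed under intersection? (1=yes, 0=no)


Regular languages are closed under all standard operations:
- Union: Yes (product construction)
- Intersection: Yes (product construction)
- Complement: Yes (swap accept/reject)
- Concatenation: Yes (NFA construction)
Operation: intersection -> Closed

1


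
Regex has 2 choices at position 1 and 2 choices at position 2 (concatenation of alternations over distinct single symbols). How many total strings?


First group: 2 alternatives
Second group: 2 alternatives
Concatenation: each choice from group 1 pairs with each from group 2
Total = 2 x 2 = 4

4


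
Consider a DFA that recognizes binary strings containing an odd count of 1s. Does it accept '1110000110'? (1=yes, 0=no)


DFA has 2 states: q_even (start, accept=no) and q_odd
Processing string '1110000110' character by character:
  Position 0: read '1', 1-count=1 -> q_odd
  Position 1: read '1', 1-count=2 -> q_even
  Position 2: read '1', 1-count=3 -> q_odd
  Position 3: read '0', 1-count=3 -> q_odd (no change)
  Position 4: read '0', 1-count=3 -> q_odd (no change)
  Position 5: read '0', 1-count=3 -> q_odd (no change)
  Position 6: read '0', 1-count=3 -> q_odd (no change)
  Position 7: read '1', 1-count=4 -> q_even
  Position 8: read '1', 1-count=5 -> q_odd
  Position 9: read '0', 1-count=5 -> q_odd (no change)
Final state: q_odd, total 1s = 5 (odd); the DFA requires an odd count -> accept

1


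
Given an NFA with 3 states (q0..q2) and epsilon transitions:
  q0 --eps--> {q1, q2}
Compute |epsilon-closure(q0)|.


Starting from q0
Initialize closure = {q0}
Follow epsilon from q0 -> add q1
Follow epsilon from q0 -> add q2
Final closure: {q0, q1, q2}
Size = 3

3


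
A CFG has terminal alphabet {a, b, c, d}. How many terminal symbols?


Terminal symbols: a, b, c, d
Counting each: a (#1), b (#2), c (#3), d (#4)
Total = 4

4


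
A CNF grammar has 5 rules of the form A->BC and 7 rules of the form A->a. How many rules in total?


CNF allows two rule forms:
  A -> BC (binary): 5 rules
  A -> a (terminal): 7 rules
Total = 5 + 7 = 12

12


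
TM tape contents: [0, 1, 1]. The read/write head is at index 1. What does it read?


Tape: [0, 1, 1]
Positions: 0 1 2
Values:    0 1 1
Head at position 1
tape[1] = 1

1


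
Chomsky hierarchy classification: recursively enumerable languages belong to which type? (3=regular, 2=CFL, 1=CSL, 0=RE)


Chomsky hierarchy levels:
  Type 3: Regular (DFA/NFA/regex)
  Type 2: Context-free (PDA)
  Type 1: Context-sensitive
  Type 0: Recursively enumerable (TM)
'recursively enumerable' corresponds to Type 0

0


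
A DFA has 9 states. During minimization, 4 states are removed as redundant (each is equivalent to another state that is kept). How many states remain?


Original DFA: 9 states
Redundant states removed: 4
Minimized states = original - removed
= 9 - 4
= 5

5


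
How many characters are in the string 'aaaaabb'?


String: 'aaaaabb'
Counting characters:
  'a' appears 5 time(s)
  'b' appears 2 time(s)
Total length = 5 + 2 = 7

7


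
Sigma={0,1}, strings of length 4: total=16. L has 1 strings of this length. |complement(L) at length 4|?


Alphabet: {0,1}
String length: 4
Total strings of length 4 = 2^4 = 16
Strings in L = 1
Complement = total - |L|
= 16 - 1
= 15

15


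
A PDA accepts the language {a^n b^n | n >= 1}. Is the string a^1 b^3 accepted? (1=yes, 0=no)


Language requires equal numbers of a's and b's
PDA pushes for each 'a', pops for each 'b'
Number of a's = 1
Number of b's = 3
1 != 3 -> Reject

0


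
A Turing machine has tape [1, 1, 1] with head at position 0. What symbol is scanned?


Tape: [1, 1, 1]
Positions: 0 1 2
Values:    1 1 1
Head at position 0
tape[0] = 1

1


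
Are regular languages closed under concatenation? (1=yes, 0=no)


Regular languages are closed under all standard operations:
- Union: Yes (product construction)
- Intersection: Yes (product construction)
- Complement: Yes (swap accept/reject)
- Concatenation: Yes (NFA construction)
Operation: concatenation -> Closed

1


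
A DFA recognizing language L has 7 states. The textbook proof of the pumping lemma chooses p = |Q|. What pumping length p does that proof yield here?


Pumping lemma for regular languages (standard proof):
Take p = |Q|, the number of DFA states.
Any string of length >= |Q| passes through |Q|+1 states while reading its first |Q| symbols,
so by pigeonhole some state repeats, giving the loop that can be pumped.
Here |Q| = 7
Therefore the proof uses p = 7

7


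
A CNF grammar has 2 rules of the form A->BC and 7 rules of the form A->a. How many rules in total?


CNF allows two rule forms:
  A -> BC (binary): 2 rules
  A -> a (terminal): 7 rules
Total = 2 + 7 = 9

9


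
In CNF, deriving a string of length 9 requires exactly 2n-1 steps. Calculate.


Chomsky Normal Form derivation:
String length n = 9
Each step either:
  - Splits a nonterminal into two (n-1 such steps)
  - Converts a nonterminal to terminal (n such steps)
Total = (n-1) + n = 2n - 1
= 2(9) - 1
= 18 - 1
= 17

17


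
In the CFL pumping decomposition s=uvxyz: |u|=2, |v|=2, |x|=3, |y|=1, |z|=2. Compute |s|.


|s| = |u| + |v| + |x| + |y| + |z|
= 2 + 2 + 3 + 1 + 2
= 4 + 3 + 3
= 7 + 3
= 10

10


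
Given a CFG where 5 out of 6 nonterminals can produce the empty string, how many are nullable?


Nonterminals: {S, A, B, C, D, E}
A nonterminal is nullable if it can derive epsilon
Counting nullable nonterminals: 5
Total nullable = 5

5


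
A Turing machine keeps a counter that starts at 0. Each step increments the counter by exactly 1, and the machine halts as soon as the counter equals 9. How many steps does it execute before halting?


Counter starts at 0. Counting sequence:
  Step 1: counter = 1
  Step 2: counter = 2
  Step 3: counter = 3
  Step 4: counter = 4
  Step 5: counter = 5
  Step 6: counter = 6
  ...
  Step 9: counter = 9
Counter reached 9 -> halt
Total steps = 9

9


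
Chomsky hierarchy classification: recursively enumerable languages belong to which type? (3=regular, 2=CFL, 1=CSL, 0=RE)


Chomsky hierarchy levels:
  Type 3: Regular (DFA/NFA/regex)
  Type 2: Context-free (PDA)
  Type 1: Context-sensitive
  Type 0: Recursively enumerable (TM)
'recursively enumerable' corresponds to Type 0

0


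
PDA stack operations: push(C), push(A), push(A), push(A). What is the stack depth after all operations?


Tracing stack operations:
  push(C) -> stack = [C], depth=1
  push(A) -> stack = [C,A], depth=2
  push(A) -> stack = [C,A,A], depth=3
  push(A) -> stack = [C,A,A,A], depth=4
Final depth = 4

4


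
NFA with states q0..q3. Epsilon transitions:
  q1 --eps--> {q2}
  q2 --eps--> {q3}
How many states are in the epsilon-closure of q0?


Starting from q0
Initialize closure = {q0}
q0 has no outgoing epsilon transitions -> nothing to add
Final closure: {q0}
Size = 1

1


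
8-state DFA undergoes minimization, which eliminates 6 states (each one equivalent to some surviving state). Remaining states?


Original DFA: 8 states
Redundant states removed: 6
Minimized states = original - removed
= 8 - 6
= 2

2


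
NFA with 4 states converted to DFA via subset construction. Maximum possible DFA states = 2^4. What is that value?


NFA has 4 states
Subset construction: each DFA state = subset of NFA states
Maximum subsets = 2^4
2^4 = 16

16


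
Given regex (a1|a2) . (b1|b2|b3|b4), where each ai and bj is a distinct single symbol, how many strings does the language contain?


First group: 2 alternatives
Second group: 4 alternatives
Concatenation: each choice from group 1 pairs with each from group 2
Total = 2 x 4 = 8

8


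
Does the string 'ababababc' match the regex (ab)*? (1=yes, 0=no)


Pattern: (ab)*
String: 'ababababc'
Pattern requires: zero or more repetitions of 'ab'
Length 9 is odd -> cannot be (ab)* -> no match
Result: 0

0


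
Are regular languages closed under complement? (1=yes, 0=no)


Regular languages are closed under:
- Union (DFA product construction)
- Intersection (DFA product construction)
- Complement (swap accept/reject states)
- Concatenation (NFA construction)
- Kleene star (NFA construction)
complement is in this list
Therefore: closed

1


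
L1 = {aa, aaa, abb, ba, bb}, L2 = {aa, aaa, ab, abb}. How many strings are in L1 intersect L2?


L1 = {aa, aaa, abb, ba, bb}
L2 = {aa, aaa, ab, abb}
Checking each string in L1 against L2:
  'aa': in L2? Yes
  'aaa': in L2? Yes
  'abb': in L2? Yes
  'ba': in L2? No
  'bb': in L2? No
Intersection = {aa, aaa, abb}
|L1 ∩ L2| = 3

3


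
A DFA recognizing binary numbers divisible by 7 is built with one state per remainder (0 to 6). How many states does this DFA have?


Divisibility by 7 is tracked via the remainder mod 7: 0, 1, ..., 6
The construction assigns one state to each remainder
Number of remainders = 7

7


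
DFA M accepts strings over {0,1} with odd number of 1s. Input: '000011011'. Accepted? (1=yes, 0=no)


DFA has 2 states: q_even (start, accept=no) and q_odd
Processing string '000011011' character by character:
  Position 0: read '0', 1-count=0 -> q_even (no change)
  Position 1: read '0', 1-count=0 -> q_even (no change)
  Position 2: read '0', 1-count=0 -> q_even (no change)
  Position 3: read '0', 1-count=0 -> q_even (no change)
  Position 4: read '1', 1-count=1 -> q_odd
  Position 5: read '1', 1-count=2 -> q_even
  Position 6: read '0', 1-count=2 -> q_even (no change)
  Position 7: read '1', 1-count=3 -> q_odd
  Position 8: read '1', 1-count=4 -> q_even
Final state: q_even, total 1s = 4 (even); the DFA requires an odd count -> reject

0


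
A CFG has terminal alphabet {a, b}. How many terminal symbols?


Terminal symbols: a, b
Counting each: a (#1), b (#2)
Total = 2

2


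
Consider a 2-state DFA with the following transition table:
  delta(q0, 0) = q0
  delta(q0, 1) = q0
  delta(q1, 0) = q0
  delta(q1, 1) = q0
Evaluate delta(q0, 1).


Looking up transition function:
delta(q0, 1) in the table
Row: q0, Column: 1
Result: q0

q0


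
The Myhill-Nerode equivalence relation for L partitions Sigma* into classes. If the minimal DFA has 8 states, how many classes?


Myhill-Nerode theorem:
Number of equivalence classes = number of states in minimal DFA
Minimal DFA states = 8
Therefore equivalence classes = 8

8


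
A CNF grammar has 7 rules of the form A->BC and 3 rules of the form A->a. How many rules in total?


CNF allows two rule forms:
  A -> BC (binary): 7 rules
  A -> a (terminal): 3 rules
Total = 7 + 3 = 10

10


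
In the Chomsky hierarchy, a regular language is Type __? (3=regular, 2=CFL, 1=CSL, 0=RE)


Chomsky hierarchy levels:
  Type 3: Regular (DFA/NFA/regex)
  Type 2: Context-free (PDA)
  Type 1: Context-sensitive
  Type 0: Recursively enumerable (TM)
'regular' corresponds to Type 3

3


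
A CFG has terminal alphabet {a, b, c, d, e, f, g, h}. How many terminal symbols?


Terminal symbols: a, b, c, d, e, f, g, h
Counting each: a (#1), b (#2), c (#3), d (#4), e (#5), f (#6), g (#7), h (#8)
Total = 8

8


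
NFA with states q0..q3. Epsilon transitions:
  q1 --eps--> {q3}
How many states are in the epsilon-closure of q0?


Starting from q0
Initialize closure = {q0}
q0 has no outgoing epsilon transitions -> nothing to add
Final closure: {q0}
Size = 1

1


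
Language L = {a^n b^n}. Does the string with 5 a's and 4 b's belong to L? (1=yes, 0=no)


Language requires equal numbers of a's and b's
PDA pushes for each 'a', pops for each 'b'
Number of a's = 5
Number of b's = 4
5 != 4 -> Reject

0


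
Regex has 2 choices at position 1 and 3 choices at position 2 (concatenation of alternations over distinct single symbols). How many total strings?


First group: 2 alternatives
Second group: 3 alternatives
Concatenation: each choice from group 1 pairs with each from group 2
Total = 2 x 3 = 6

6


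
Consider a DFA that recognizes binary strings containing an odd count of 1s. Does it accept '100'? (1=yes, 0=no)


DFA has 2 states: q_even (start, accept=no) and q_odd
Processing string '100' character by character:
  Position 0: read '1', 1-count=1 -> q_odd
  Position 1: read '0', 1-count=1 -> q_odd (no change)
  Position 2: read '0', 1-count=1 -> q_odd (no change)
Final state: q_odd, total 1s = 1 (odd); the DFA requires an odd count -> accept

1


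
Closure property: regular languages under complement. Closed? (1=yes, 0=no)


Regular languages are closed under:
- Union (DFA product construction)
- Intersection (DFA product construction)
- Complement (swap accept/reject states)
- Concatenation (NFA construction)
- Kleene star (NFA construction)
complement is in this list
Therefore: closed

1


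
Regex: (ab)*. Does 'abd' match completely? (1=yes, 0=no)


Pattern: (ab)*
String: 'abd'
Pattern requires: zero or more repetitions of 'ab'
Length 3 is odd -> cannot be (ab)* -> no match
Result: 0

0


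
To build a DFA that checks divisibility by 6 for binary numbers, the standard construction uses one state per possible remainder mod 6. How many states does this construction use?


Divisibility by 6 is tracked via the remainder mod 6: 0, 1, ..., 5
The construction assigns one state to each remainder
Number of remainders = 6

6


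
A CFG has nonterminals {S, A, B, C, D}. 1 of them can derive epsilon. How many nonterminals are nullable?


Nonterminals: {S, A, B, C, D}
A nonterminal is nullable if it can derive epsilon
Counting nullable nonterminals: 1
Total nullable = 1

1


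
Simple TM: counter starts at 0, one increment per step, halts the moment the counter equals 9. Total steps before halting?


Counter starts at 0. Counting sequence:
  Step 1: counter = 1
  Step 2: counter = 2
  Step 3: counter = 3
  Step 4: counter = 4
  Step 5: counter = 5
  Step 6: counter = 6
  ...
  Step 9: counter = 9
Counter reached 9 -> halt
Total steps = 9

9


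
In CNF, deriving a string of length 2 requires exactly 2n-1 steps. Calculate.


Chomsky Normal Form derivation:
String length n = 2
Each step either:
  - Splits a nonterminal into two (n-1 such steps)
  - Converts a nonterminal to terminal (n such steps)
Total = (n-1) + n = 2n - 1
= 2(2) - 1
= 4 - 1
= 3

3


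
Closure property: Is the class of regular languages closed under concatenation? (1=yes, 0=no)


Regular languages are closed under all standard operations:
- Union: Yes (product construction)
- Intersection: Yes (product construction)
- Complement: Yes (swap accept/reject)
- Concatenation: Yes (NFA construction)
Operation: concatenation -> Closed

1


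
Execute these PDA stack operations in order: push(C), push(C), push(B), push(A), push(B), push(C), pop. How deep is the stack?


Tracing stack operations:
  push(C) -> stack = [C], depth=1
  push(C) -> stack = [C,C], depth=2
  push(B) -> stack = [C,C,B], depth=3
  push(A) -> stack = [C,C,B,A], depth=4
  push(B) -> stack = [C,C,B,A,B], depth=5
  push(C) -> stack = [C,C,B,A,B,C], depth=6
  pop -> removed C, stack = [C,C,B,A,B], depth=5
Final depth = 5

5


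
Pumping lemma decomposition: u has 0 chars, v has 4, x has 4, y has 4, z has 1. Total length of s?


|s| = |u| + |v| + |x| + |y| + |z|
= 0 + 4 + 4 + 4 + 1
= 4 + 4 + 5
= 8 + 5
= 13

13


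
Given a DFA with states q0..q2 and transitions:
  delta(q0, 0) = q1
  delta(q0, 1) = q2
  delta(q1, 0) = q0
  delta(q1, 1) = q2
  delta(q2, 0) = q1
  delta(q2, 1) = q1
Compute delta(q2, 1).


Looking up transition function:
delta(q2, 1) in the table
Row: q2, Column: 1
Result: q1

q1


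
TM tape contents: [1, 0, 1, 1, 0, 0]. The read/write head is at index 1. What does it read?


Tape: [1, 0, 1, 1, 0, 0]
Positions: 0 1 2 3 4 5
Values:    1 0 1 1 0 0
Head at position 1
tape[1] = 0

0


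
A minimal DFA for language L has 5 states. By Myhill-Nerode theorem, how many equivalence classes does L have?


Myhill-Nerode theorem:
Number of equivalence classes = number of states in minimal DFA
Minimal DFA states = 5
Therefore equivalence classes = 5

5


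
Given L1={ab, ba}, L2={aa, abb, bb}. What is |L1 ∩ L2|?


L1 = {ab, ba}
L2 = {aa, abb, bb}
Checking each string in L1 against L2:
  'ab': in L2? No
  'ba': in L2? No
Intersection = {}
|L1 ∩ L2| = 0

0


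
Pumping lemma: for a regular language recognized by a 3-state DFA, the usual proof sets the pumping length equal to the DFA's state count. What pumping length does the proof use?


Pumping lemma for regular languages (standard proof):
Take p = |Q|, the number of DFA states.
Any string of length >= |Q| passes through |Q|+1 states while reading its first |Q| symbols,
so by pigeonhole some state repeats, giving the loop that can be pumped.
Here |Q| = 3
Therefore the proof uses p = 3

3


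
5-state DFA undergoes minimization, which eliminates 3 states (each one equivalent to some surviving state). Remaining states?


Original DFA: 5 states
Redundant states removed: 3
Minimized states = original - removed
= 5 - 3
= 2

2


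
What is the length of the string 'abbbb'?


String: 'abbbb'
Counting characters:
  'a' appears 1 time(s)
  'b' appears 4 time(s)
Total length = 1 + 4 = 5

5


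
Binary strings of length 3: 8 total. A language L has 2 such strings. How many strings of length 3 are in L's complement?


Alphabet: {0,1}
String length: 3
Total strings of length 3 = 2^3 = 8
Strings in L = 2
Complement = total - |L|
= 8 - 2
= 6

6


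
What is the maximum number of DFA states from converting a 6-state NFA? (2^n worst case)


NFA has 6 states
Subset construction: each DFA state = subset of NFA states
Maximum subsets = 2^6
2^6 = 64

64


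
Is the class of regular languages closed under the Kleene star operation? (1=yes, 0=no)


Regular languages are closed under:
- Union (DFA product construction)
- Intersection (DFA product construction)
- Complement (swap accept/reject states)
- Concatenation (NFA construction)
- Kleene star (NFA construction)
Kleene star is in this list
Therefore: closed

1


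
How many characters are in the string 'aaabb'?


String: 'aaabb'
Counting characters:
  'a' appears 3 time(s)
  'b' appears 2 time(s)
Total length = 3 + 2 = 5

5


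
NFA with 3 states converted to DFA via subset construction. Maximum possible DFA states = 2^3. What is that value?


NFA has 3 states
Subset construction: each DFA state = subset of NFA states
Maximum subsets = 2^3
2^3 = 8

8


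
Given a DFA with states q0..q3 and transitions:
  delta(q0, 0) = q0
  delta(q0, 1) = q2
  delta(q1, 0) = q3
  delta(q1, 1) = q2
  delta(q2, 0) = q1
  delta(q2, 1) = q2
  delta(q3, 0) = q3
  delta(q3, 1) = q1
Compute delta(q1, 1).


Looking up transition function:
delta(q1, 1) in the table
Row: q1, Column: 1
Result: q2

q2


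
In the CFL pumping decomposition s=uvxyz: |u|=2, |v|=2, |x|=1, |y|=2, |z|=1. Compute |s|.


|s| = |u| + |v| + |x| + |y| + |z|
= 2 + 2 + 1 + 2 + 1
= 4 + 1 + 3
= 5 + 3
= 8

8


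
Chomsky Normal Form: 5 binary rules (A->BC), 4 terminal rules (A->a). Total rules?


CNF allows two rule forms:
  A -> BC (binary): 5 rules
  A -> a (terminal): 4 rules
Total = 5 + 4 = 9

9


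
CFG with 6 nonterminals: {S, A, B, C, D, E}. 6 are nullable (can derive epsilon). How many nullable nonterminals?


Nonterminals: {S, A, B, C, D, E}
A nonterminal is nullable if it can derive epsilon
Counting nullable nonterminals: 6
Total nullable = 6

6


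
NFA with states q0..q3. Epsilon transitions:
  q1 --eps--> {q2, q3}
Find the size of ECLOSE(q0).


Starting from q0
Initialize closure = {q0}
q0 has no outgoing epsilon transitions -> nothing to add
Final closure: {q0}
Size = 1

1


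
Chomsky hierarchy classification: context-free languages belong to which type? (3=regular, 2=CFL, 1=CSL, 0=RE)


Chomsky hierarchy levels:
  Type 3: Regular (DFA/NFA/regex)
  Type 2: Context-free (PDA)
  Type 1: Context-sensitive
  Type 0: Recursively enumerable (TM)
'context-free' corresponds to Type 2

2


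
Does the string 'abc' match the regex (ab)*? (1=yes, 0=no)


Pattern: (ab)*
String: 'abc'
Pattern requires: zero or more repetitions of 'ab'
Length 3 is odd -> cannot be (ab)* -> no match
Result: 0

0


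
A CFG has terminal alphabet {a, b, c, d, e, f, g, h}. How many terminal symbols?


Terminal symbols: a, b, c, d, e, f, g, h
Counting each: a (#1), b (#2), c (#3), d (#4), e (#5), f (#6), g (#7), h (#8)
Total = 8

8


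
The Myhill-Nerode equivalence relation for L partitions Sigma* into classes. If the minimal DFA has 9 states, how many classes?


Myhill-Nerode theorem:
Number of equivalence classes = number of states in minimal DFA
Minimal DFA states = 9
Therefore equivalence classes = 9

9


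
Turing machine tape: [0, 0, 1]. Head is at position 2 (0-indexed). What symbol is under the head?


Tape: [0, 0, 1]
Positions: 0 1 2
Values:    0 0 1
Head at position 2
tape[2] = 1

1


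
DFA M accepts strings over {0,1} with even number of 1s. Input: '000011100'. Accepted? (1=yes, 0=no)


DFA has 2 states: q_even (start, accept=yes) and q_odd
Processing string '000011100' character by character:
  Position 0: read '0', 1-count=0 -> q_even (no change)
  Position 1: read '0', 1-count=0 -> q_even (no change)
  Position 2: read '0', 1-count=0 -> q_even (no change)
  Position 3: read '0', 1-count=0 -> q_even (no change)
  Position 4: read '1', 1-count=1 -> q_odd
  Position 5: read '1', 1-count=2 -> q_even
  Position 6: read '1', 1-count=3 -> q_odd
  Position 7: read '0', 1-count=3 -> q_odd (no change)
  Position 8: read '0', 1-count=3 -> q_odd (no change)
Final state: q_odd, total 1s = 3 (odd); the DFA requires an even count -> reject

0


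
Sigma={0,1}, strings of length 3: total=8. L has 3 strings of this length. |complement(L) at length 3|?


Alphabet: {0,1}
String length: 3
Total strings of length 3 = 2^3 = 8
Strings in L = 3
Complement = total - |L|
= 8 - 3
= 5

5


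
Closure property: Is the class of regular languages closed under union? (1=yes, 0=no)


Regular languages are closed under all standard operations:
- Union: Yes (product construction)
- Intersection: Yes (product construction)
- Complement: Yes (swap accept/reject)
- Concatenation: Yes (NFA construction)
Operation: union -> Closed

1


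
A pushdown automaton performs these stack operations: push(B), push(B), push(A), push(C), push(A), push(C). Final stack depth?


Tracing stack operations:
  push(B) -> stack = [B], depth=1
  push(B) -> stack = [B,B], depth=2
  push(A) -> stack = [B,B,A], depth=3
  push(C) -> stack = [B,B,A,C], depth=4
  push(A) -> stack = [B,B,A,C,A], depth=5
  push(C) -> stack = [B,B,A,C,A,C], depth=6
Final depth = 6

6


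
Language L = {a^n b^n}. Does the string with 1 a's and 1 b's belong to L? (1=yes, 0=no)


Language requires equal numbers of a's and b's
PDA pushes for each 'a', pops for each 'b'
Number of a's = 1
Number of b's = 1
1 == 1 -> Accept

1


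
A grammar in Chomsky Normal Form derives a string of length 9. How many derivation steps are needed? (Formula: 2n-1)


Chomsky Normal Form derivation:
String length n = 9
Each step either:
  - Splits a nonterminal into two (n-1 such steps)
  - Converts a nonterminal to terminal (n such steps)
Total = (n-1) + n = 2n - 1
= 2(9) - 1
= 18 - 1
= 17

17


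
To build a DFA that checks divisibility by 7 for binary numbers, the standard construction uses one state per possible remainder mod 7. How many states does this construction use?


Divisibility by 7 is tracked via the remainder mod 7: 0, 1, ..., 6
The construction assigns one state to each remainder
Number of remainders = 7

7


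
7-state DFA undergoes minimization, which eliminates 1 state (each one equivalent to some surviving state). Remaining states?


Original DFA: 7 states
Redundant states removed: 1
Minimized states = original - removed
= 7 - 1
= 6

6


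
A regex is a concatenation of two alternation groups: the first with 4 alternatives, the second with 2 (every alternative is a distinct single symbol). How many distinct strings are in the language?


First group: 4 alternatives
Second group: 2 alternatives
Concatenation: each choice from group 1 pairs with each from group 2
Total = 4 x 2 = 8

8


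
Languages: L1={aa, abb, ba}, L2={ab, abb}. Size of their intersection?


L1 = {aa, abb, ba}
L2 = {ab, abb}
Checking each string in L1 against L2:
  'aa': in L2? No
  'abb': in L2? Yes
  'ba': in L2? No
Intersection = {abb}
|L1 ∩ L2| = 1

1


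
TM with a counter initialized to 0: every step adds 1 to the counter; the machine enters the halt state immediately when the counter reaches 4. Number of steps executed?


Counter starts at 0. Counting sequence:
  Step 1: counter = 1
  Step 2: counter = 2
  Step 3: counter = 3
  Step 4: counter = 4
Counter reached 4 -> halt
Total steps = 4

4


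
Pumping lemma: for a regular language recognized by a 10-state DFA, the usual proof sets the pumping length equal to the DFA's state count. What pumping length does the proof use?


Pumping lemma for regular languages (standard proof):
Take p = |Q|, the number of DFA states.
Any string of length >= |Q| passes through |Q|+1 states while reading its first |Q| symbols,
so by pigeonhole some state repeats, giving the loop that can be pumped.
Here |Q| = 10
Therefore the proof uses p = 10

10


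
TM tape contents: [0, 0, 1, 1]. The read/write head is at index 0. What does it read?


Tape: [0, 0, 1, 1]
Positions: 0 1 2 3
Values:    0 0 1 1
Head at position 0
tape[0] = 0

0


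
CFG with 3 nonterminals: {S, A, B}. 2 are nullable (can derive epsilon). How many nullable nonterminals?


Nonterminals: {S, A, B}
A nonterminal is nullable if it can derive epsilon
Counting nullable nonterminals: 2
Total nullable = 2

2


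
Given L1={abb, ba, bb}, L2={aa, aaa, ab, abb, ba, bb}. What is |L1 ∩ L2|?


L1 = {abb, ba, bb}
L2 = {aa, aaa, ab, abb, ba, bb}
Checking each string in L1 against L2:
  'abb': in L2? Yes
  'ba': in L2? Yes
  'bb': in L2? Yes
Intersection = {abb, ba, bb}
|L1 ∩ L2| = 3

3


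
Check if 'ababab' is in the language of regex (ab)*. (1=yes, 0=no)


Pattern: (ab)*
String: 'ababab'
Pattern requires: zero or more repetitions of 'ab'
Pairs: ['ab', 'ab', 'ab']
All pairs are 'ab'? Yes
Result: 1

1


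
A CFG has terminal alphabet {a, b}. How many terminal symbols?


Terminal symbols: a, b
Counting each: a (#1), b (#2)
Total = 2

2


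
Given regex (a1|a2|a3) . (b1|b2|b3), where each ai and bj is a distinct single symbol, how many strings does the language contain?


First group: 3 alternatives
Second group: 3 alternatives
Concatenation: each choice from group 1 pairs with each from group 2
Total = 3 x 3 = 9

9


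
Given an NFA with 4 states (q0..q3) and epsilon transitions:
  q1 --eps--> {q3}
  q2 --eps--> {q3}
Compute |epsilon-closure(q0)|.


Starting from q0
Initialize closure = {q0}
q0 has no outgoing epsilon transitions -> nothing to add
Final closure: {q0}
Size = 1

1


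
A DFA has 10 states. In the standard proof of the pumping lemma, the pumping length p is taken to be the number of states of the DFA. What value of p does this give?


Pumping lemma for regular languages (standard proof):
Take p = |Q|, the number of DFA states.
Any string of length >= |Q| passes through |Q|+1 states while reading its first |Q| symbols,
so by pigeonhole some state repeats, giving the loop that can be pumped.
Here |Q| = 10
Therefore the proof uses p = 10

10


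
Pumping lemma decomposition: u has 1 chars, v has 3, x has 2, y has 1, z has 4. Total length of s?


|s| = |u| + |v| + |x| + |y| + |z|
= 1 + 3 + 2 + 1 + 4
= 4 + 2 + 5
= 6 + 5
= 11

11


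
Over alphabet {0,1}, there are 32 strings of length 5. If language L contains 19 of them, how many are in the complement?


Alphabet: {0,1}
String length: 5
Total strings of length 5 = 2^5 = 32
Strings in L = 19
Complement = total - |L|
= 32 - 19
= 13

13


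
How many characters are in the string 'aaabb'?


String: 'aaabb'
Counting characters:
  'a' appears 3 time(s)
  'b' appears 2 time(s)
Total length = 3 + 2 = 5

5


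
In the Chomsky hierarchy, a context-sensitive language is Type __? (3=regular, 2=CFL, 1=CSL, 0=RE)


Chomsky hierarchy levels:
  Type 3: Regular (DFA/NFA/regex)
  Type 2: Context-free (PDA)
  Type 1: Context-sensitive
  Type 0: Recursively enumerable (TM)
'context-sensitive' corresponds to Type 1

1
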